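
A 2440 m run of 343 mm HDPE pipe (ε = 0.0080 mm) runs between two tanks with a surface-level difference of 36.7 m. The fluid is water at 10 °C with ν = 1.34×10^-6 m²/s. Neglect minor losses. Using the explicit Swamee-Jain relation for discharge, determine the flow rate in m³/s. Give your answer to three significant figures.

Q ≈ 0.260 m³/s

Swamee-Jain (Type II): Q = -0.965·√(gD⁵h_f/L)·ln[ε/(3.7D) + √(3.17ν²L/(gD³h_f))]
√(gD⁵h_f/L) = √(9.81·0.343⁵·36.7/2440) = 0.02647
ε/(3.7D) = 6.30×10^-6; √(3.17ν²L/(gD³h_f)) = 3.09×10^-5
Q = -0.965·0.02647·ln(3.722×10^-5) = 0.2605 m³/s
Check: V = 2.82 m/s, Re = 7.22×10^5, f = 0.01273, h_f = 36.7 m ≈ 36.7 m ✓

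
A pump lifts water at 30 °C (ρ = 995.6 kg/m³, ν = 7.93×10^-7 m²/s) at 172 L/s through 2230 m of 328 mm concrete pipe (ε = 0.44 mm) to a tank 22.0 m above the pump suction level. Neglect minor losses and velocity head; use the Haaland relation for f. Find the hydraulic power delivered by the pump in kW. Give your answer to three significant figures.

V = 4Q/(πD²) = 2.036 m/s; Re = 8.42×10^5; ε/D = 0.00134; f = 0.02142
h_f = f(L/D)V²/2g = 30.75 m
Total head H = z + h_f = 22.0 + 30.75 = 52.75 m
P_hyd = ρgQH = 995.6·9.81·0.172·52.75 = 88.62 kW

P_hyd ≈ 88.6 kW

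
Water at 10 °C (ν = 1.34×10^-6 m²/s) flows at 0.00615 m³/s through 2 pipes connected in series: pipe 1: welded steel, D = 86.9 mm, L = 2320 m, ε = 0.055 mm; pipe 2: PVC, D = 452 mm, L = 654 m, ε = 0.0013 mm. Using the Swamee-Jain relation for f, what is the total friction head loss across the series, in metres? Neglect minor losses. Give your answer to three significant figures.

Pipe 1: V = 1.037 m/s, Re = 6.72×10^4, ε/D = 6.33×10^-4, f = 0.02206, h_1 = f(L/D)V²/2g = 32.28 m
Pipe 2: V = 0.03833 m/s, Re = 1.29×10^4, ε/D = 2.88×10^-6, f = 0.02890, h_2 = f(L/D)V²/2g = 0.003131 m
Series → Q common, losses add: H = Σh = 32.29 m

H ≈ 32.3 m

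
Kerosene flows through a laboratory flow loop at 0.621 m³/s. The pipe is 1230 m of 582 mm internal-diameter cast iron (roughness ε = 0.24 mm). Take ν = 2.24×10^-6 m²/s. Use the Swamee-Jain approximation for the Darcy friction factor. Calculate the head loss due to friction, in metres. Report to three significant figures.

V = 4Q/(πD²) = 4·0.621/(π·0.582²) = 2.334 m/s
Re = VD/ν = 2.334·0.582/2.24×10^-6 = 6.06×10^5 → turbulent
ε/D = 0.24/582 = 4.12×10^-4
Swamee-Jain: f = 0.01703
h_f = f(L/D)V²/(2g) = 0.01703·(1230/0.582)·2.334²/(2·9.81) = 9.994 m

h_f ≈ 9.99 m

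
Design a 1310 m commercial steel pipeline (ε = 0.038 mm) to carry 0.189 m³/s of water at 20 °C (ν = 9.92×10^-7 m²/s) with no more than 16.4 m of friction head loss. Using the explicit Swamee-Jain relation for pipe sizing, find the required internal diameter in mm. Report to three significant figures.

Swamee-Jain (Type III): D = 0.66·[ε^1.25·(LQ²/(gh_f))^4.75 + ν·Q^9.4·(L/(gh_f))^5.2]^0.04
LQ²/(gh_f) = 0.2909; L/(gh_f) = 8.143
Term 1 = ε^1.25·(…)^4.75 = 8.46×10^-9; Term 2 = ν·Q^9.4·(…)^5.2 = 8.53×10^-9
D = 0.66·(8.46×10^-9 + 8.53×10^-9)^0.04 = 0.3227 m = 323 mm
Check: V = 2.31 m/s, Re = 7.52×10^5, f = 0.01409, h_f = 15.6 m ≈ 16.4 m ✓

D ≈ 323 mm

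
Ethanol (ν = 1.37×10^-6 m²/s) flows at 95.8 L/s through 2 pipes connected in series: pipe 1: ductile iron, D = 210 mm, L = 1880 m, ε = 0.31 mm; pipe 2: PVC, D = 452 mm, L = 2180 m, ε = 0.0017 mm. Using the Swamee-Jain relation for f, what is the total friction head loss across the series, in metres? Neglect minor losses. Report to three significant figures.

Pipe 1: V = 2.766 m/s, Re = 4.24×10^5, ε/D = 0.00148, f = 0.02230, h_1 = f(L/D)V²/2g = 77.84 m
Pipe 2: V = 0.5970 m/s, Re = 1.97×10^5, ε/D = 3.76×10^-6, f = 0.01561, h_2 = f(L/D)V²/2g = 1.368 m
Series → Q common, losses add: H = Σh = 79.21 m

H ≈ 79.2 m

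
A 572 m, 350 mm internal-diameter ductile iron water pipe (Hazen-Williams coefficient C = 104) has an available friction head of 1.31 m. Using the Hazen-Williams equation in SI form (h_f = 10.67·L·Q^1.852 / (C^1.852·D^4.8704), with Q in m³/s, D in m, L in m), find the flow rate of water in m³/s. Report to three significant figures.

Q ≈ 0.0688 m³/s

Rearranging: Q = [h_f·C^1.852·D^4.8704 / (10.67·L)]^(1/1.852)
Q = [1.31·104^1.852·0.350^4.8704 / (10.67·572)]^0.540 = 0.06875 m³/s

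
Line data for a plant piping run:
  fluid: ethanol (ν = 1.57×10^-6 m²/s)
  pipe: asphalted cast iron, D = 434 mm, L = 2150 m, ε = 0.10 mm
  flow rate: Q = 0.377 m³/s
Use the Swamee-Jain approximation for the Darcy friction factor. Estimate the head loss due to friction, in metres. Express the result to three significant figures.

V = 4Q/(πD²) = 4·0.377/(π·0.434²) = 2.548 m/s
Re = VD/ν = 2.548·0.434/1.57×10^-6 = 7.04×10^5 → turbulent
ε/D = 0.10/434 = 2.30×10^-4
Swamee-Jain: f = 0.01540
h_f = f(L/D)V²/(2g) = 0.01540·(2150/0.434)·2.548²/(2·9.81) = 25.26 m

h_f ≈ 25.3 m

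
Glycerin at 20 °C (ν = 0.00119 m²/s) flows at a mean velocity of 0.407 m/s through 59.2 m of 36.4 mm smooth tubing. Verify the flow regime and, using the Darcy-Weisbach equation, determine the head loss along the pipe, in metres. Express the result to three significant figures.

Re = VD/ν = 0.407·0.03640/0.00119 = 12.4 → laminar (Re < 2300)
f = 64/Re = 5.141
h_f = f(L/D)V²/(2g) = 5.141·(59.2/0.03640)·0.407²/(2·9.81) = 70.59 m

h_f ≈ 70.6 m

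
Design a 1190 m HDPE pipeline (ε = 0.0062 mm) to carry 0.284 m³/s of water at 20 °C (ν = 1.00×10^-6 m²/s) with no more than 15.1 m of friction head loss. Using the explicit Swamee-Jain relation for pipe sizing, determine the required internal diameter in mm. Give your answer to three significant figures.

Swamee-Jain (Type III): D = 0.66·[ε^1.25·(LQ²/(gh_f))^4.75 + ν·Q^9.4·(L/(gh_f))^5.2]^0.04
LQ²/(gh_f) = 0.6479; L/(gh_f) = 8.033
Term 1 = ε^1.25·(…)^4.75 = 3.94×10^-8; Term 2 = ν·Q^9.4·(…)^5.2 = 3.69×10^-7
D = 0.66·(3.94×10^-8 + 3.69×10^-7)^0.04 = 0.3664 m = 366 mm
Check: V = 2.69 m/s, Re = 9.87×10^5, f = 0.01204, h_f = 14.5 m ≈ 15.1 m ✓

D ≈ 366 mm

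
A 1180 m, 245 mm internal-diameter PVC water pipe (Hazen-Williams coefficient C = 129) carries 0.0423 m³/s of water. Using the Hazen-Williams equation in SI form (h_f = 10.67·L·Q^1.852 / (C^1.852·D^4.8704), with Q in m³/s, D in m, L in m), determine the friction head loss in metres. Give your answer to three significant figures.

h_f ≈ 4.19 m

h_f = 10.67·1180·0.0423^1.852 / (129^1.852·0.245^4.8704) = 4.190 m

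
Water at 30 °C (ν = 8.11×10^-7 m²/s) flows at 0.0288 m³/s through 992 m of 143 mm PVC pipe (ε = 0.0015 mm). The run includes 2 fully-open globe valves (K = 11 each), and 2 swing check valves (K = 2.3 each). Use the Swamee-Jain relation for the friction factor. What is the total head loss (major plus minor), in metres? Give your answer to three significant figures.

H_L ≈ 20.7 m

V = 4Q/(πD²) = 1.793 m/s; V²/2g = 0.1639 m
Re = 3.16×10^5, ε/D = 1.05×10^-5 → f = 0.01436 (Swamee-Jain)
Major: h_f = f(L/D)·V²/2g = 0.01436·6937·0.1639 = 16.33 m
Minor: ΣK = 26.6; h_m = ΣK·V²/2g = 4.360 m
Total H_L = 16.33 + 4.360 = 20.69 m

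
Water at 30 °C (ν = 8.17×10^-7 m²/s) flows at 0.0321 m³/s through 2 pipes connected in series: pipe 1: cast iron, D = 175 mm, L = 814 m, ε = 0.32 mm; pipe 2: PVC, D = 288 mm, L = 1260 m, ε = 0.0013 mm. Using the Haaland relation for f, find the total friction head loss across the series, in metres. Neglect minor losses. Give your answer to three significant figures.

H ≈ 10.8 m

Pipe 1: V = 1.335 m/s, Re = 2.86×10^5, ε/D = 0.00183, f = 0.02351, h_1 = f(L/D)V²/2g = 9.927 m
Pipe 2: V = 0.4928 m/s, Re = 1.74×10^5, ε/D = 4.51×10^-6, f = 0.01596, h_2 = f(L/D)V²/2g = 0.8639 m
Series → Q common, losses add: H = Σh = 10.79 m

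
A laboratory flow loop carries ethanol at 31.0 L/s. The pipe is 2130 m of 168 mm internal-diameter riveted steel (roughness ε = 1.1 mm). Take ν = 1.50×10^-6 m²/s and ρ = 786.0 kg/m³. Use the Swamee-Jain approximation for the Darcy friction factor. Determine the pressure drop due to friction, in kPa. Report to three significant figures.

V = 4Q/(πD²) = 4·0.0310/(π·0.168²) = 1.398 m/s
Re = VD/ν = 1.398·0.168/1.50×10^-6 = 1.57×10^5 → turbulent
ε/D = 1.1/168 = 0.00655
Swamee-Jain: f = 0.03371
h_f = f(L/D)V²/(2g) = 0.03371·(2130/0.168)·1.398²/(2·9.81) = 42.60 m
Δp = ρg·h_f = 786.0·9.81·42.60 = 328.5 kPa

Δp ≈ 328 kPa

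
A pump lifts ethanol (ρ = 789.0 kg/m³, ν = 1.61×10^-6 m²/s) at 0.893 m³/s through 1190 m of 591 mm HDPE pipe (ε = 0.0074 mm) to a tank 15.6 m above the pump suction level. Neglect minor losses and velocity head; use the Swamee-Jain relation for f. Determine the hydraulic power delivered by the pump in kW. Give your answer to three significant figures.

V = 4Q/(πD²) = 3.255 m/s; Re = 1.19×10^6; ε/D = 1.25×10^-5; f = 0.01161
h_f = f(L/D)V²/2g = 12.62 m
Total head H = z + h_f = 15.6 + 12.62 = 28.22 m
P_hyd = ρgQH = 789.0·9.81·0.893·28.22 = 195.1 kW

P_hyd ≈ 195 kW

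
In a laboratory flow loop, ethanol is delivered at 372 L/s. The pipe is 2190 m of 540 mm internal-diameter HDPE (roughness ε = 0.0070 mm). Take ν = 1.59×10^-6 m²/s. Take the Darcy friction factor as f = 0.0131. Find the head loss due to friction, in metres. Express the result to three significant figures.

h_f ≈ 7.14 m

V = 4Q/(πD²) = 4·0.372/(π·0.540²) = 1.624 m/s
h_f = f(L/D)V²/(2g) = 0.01310·(2190/0.540)·1.624²/(2·9.81) = 7.144 m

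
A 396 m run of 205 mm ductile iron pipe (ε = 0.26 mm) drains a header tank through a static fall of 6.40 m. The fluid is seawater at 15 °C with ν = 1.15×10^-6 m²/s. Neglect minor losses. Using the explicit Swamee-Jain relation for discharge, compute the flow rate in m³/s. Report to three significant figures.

Q ≈ 0.0572 m³/s

Swamee-Jain (Type II): Q = -0.965·√(gD⁵h_f/L)·ln[ε/(3.7D) + √(3.17ν²L/(gD³h_f))]
√(gD⁵h_f/L) = √(9.81·0.205⁵·6.40/396) = 0.007576
ε/(3.7D) = 3.43×10^-4; √(3.17ν²L/(gD³h_f)) = 5.54×10^-5
Q = -0.965·0.007576·ln(3.982×10^-4) = 0.05724 m³/s
Check: V = 1.73 m/s, Re = 3.09×10^5, f = 0.02177, h_f = 6.45 m ≈ 6.40 m ✓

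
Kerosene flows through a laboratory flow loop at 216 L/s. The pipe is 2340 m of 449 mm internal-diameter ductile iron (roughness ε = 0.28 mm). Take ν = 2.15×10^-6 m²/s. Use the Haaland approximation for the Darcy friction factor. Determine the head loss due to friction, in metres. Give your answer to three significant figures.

V = 4Q/(πD²) = 4·0.216/(π·0.449²) = 1.364 m/s
Re = VD/ν = 1.364·0.449/2.15×10^-6 = 2.85×10^5 → turbulent
ε/D = 0.28/449 = 6.24×10^-4
Haaland: f = 0.01881
h_f = f(L/D)V²/(2g) = 0.01881·(2340/0.449)·1.364²/(2·9.81) = 9.299 m

h_f ≈ 9.30 m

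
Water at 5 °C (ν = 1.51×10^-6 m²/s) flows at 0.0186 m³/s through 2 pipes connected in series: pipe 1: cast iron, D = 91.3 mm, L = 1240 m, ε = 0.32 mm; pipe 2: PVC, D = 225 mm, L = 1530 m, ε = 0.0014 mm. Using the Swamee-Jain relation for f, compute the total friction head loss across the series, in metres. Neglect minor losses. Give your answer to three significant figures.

H ≈ 159 m

Pipe 1: V = 2.841 m/s, Re = 1.72×10^5, ε/D = 0.00350, f = 0.02824, h_1 = f(L/D)V²/2g = 157.8 m
Pipe 2: V = 0.4678 m/s, Re = 6.97×10^4, ε/D = 6.22×10^-6, f = 0.01932, h_2 = f(L/D)V²/2g = 1.465 m
Series → Q common, losses add: H = Σh = 159.3 m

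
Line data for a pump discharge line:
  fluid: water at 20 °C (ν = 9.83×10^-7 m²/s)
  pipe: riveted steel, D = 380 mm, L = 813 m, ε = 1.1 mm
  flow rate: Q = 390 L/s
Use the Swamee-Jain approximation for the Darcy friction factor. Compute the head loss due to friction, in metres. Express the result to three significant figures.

h_f ≈ 33.6 m

V = 4Q/(πD²) = 4·0.390/(π·0.380²) = 3.439 m/s
Re = VD/ν = 3.439·0.380/9.83×10^-7 = 1.33×10^6 → turbulent
ε/D = 1.1/380 = 0.00289
Swamee-Jain: f = 0.02607
h_f = f(L/D)V²/(2g) = 0.02607·(813/0.380)·3.439²/(2·9.81) = 33.61 m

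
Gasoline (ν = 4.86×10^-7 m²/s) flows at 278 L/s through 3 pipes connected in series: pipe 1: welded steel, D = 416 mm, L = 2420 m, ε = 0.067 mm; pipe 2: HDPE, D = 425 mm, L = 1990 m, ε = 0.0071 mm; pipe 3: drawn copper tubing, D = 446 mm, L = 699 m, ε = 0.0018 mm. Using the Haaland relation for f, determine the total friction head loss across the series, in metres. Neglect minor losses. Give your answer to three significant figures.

H ≈ 29.9 m

Pipe 1: V = 2.045 m/s, Re = 1.75×10^6, ε/D = 1.61×10^-4, f = 0.01376, h_1 = f(L/D)V²/2g = 17.07 m
Pipe 2: V = 1.960 m/s, Re = 1.71×10^6, ε/D = 1.67×10^-5, f = 0.01105, h_2 = f(L/D)V²/2g = 10.13 m
Pipe 3: V = 1.779 m/s, Re = 1.63×10^6, ε/D = 4.04×10^-6, f = 0.01078, h_3 = f(L/D)V²/2g = 2.727 m
Series → Q common, losses add: H = Σh = 29.92 m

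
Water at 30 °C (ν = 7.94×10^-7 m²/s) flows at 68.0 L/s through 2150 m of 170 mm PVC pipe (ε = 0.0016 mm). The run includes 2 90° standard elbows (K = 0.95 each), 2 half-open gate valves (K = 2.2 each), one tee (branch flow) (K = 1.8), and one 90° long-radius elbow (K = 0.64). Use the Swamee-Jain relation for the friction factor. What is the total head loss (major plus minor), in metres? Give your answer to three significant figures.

H_L ≈ 77.5 m

V = 4Q/(πD²) = 2.996 m/s; V²/2g = 0.4574 m
Re = 6.41×10^5, ε/D = 9.41×10^-6 → f = 0.01270 (Swamee-Jain)
Major: h_f = f(L/D)·V²/2g = 0.01270·12647·0.4574 = 73.49 m
Minor: ΣK = 8.74; h_m = ΣK·V²/2g = 3.998 m
Total H_L = 73.49 + 3.998 = 77.49 m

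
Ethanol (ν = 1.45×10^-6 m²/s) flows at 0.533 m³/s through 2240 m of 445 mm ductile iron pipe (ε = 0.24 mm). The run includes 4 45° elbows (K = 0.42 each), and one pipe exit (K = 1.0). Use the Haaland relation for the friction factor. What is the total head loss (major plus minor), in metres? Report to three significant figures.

V = 4Q/(πD²) = 3.427 m/s; V²/2g = 0.5986 m
Re = 1.05×10^6, ε/D = 5.39×10^-4 → f = 0.01742 (Haaland)
Major: h_f = f(L/D)·V²/2g = 0.01742·5034·0.5986 = 52.48 m
Minor: ΣK = 2.68; h_m = ΣK·V²/2g = 1.604 m
Total H_L = 52.48 + 1.604 = 54.09 m

H_L ≈ 54.1 m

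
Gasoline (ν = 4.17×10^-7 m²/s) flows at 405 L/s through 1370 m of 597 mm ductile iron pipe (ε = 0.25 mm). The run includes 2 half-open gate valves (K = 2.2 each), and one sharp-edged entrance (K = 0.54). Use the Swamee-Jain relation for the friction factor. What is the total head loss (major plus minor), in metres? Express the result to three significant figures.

V = 4Q/(πD²) = 1.447 m/s; V²/2g = 0.1067 m
Re = 2.07×10^6, ε/D = 4.19×10^-4 → f = 0.01641 (Swamee-Jain)
Major: h_f = f(L/D)·V²/2g = 0.01641·2295·0.1067 = 4.018 m
Minor: ΣK = 4.94; h_m = ΣK·V²/2g = 0.5271 m
Total H_L = 4.018 + 0.5271 = 4.545 m

H_L ≈ 4.55 m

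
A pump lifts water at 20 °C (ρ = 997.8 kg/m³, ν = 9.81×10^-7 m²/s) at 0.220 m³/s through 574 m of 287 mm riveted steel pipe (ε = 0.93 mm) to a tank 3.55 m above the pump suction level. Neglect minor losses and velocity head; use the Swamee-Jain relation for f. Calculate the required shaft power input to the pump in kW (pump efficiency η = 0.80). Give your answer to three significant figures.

P_shaft ≈ 95.0 kW

V = 4Q/(πD²) = 3.401 m/s; Re = 9.95×10^5; ε/D = 0.00324; f = 0.02694
h_f = f(L/D)V²/2g = 31.76 m
Total head H = z + h_f = 3.55 + 31.76 = 35.31 m
P_hyd = ρgQH = 997.8·9.81·0.220·35.31 = 76.03 kW
P_shaft = P_hyd/η = 76.03/0.80 = 95.04 kW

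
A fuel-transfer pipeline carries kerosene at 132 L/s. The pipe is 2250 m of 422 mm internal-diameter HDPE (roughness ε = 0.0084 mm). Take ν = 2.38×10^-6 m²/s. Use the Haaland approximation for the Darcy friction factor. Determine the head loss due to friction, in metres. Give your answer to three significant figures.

V = 4Q/(πD²) = 4·0.132/(π·0.422²) = 0.9438 m/s
Re = VD/ν = 0.9438·0.422/2.38×10^-6 = 1.67×10^5 → turbulent
ε/D = 0.0084/422 = 1.99×10^-5
Haaland: f = 0.01616
h_f = f(L/D)V²/(2g) = 0.01616·(2250/0.422)·0.9438²/(2·9.81) = 3.912 m

h_f ≈ 3.91 m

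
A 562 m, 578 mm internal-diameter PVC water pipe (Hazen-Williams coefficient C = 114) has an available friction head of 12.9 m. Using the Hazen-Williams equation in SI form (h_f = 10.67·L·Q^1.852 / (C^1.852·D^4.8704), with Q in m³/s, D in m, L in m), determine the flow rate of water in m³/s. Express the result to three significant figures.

Rearranging: Q = [h_f·C^1.852·D^4.8704 / (10.67·L)]^(1/1.852)
Q = [12.9·114^1.852·0.578^4.8704 / (10.67·562)]^0.540 = 0.9786 m³/s

Q ≈ 0.979 m³/s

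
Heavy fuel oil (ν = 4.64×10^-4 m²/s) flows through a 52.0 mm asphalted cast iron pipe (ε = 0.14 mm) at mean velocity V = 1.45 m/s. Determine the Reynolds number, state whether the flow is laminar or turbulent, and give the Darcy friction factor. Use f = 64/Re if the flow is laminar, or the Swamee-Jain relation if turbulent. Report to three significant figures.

Re ≈ 162; laminar; f = 64/Re ≈ 0.394

Re = VD/ν = 1.450·0.0520/4.64×10^-4 = 162
Re < 2300 → laminar → f = 64/Re = 0.3938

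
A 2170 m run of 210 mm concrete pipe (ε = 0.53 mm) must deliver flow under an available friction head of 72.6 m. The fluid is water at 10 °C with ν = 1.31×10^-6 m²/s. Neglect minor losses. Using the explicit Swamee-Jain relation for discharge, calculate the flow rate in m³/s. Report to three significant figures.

Q ≈ 0.0808 m³/s

Swamee-Jain (Type II): Q = -0.965·√(gD⁵h_f/L)·ln[ε/(3.7D) + √(3.17ν²L/(gD³h_f))]
√(gD⁵h_f/L) = √(9.81·0.210⁵·72.6/2170) = 0.01158
ε/(3.7D) = 6.82×10^-4; √(3.17ν²L/(gD³h_f)) = 4.23×10^-5
Q = -0.965·0.01158·ln(7.244×10^-4) = 0.08078 m³/s
Check: V = 2.33 m/s, Re = 3.74×10^5, f = 0.02548, h_f = 73.0 m ≈ 72.6 m ✓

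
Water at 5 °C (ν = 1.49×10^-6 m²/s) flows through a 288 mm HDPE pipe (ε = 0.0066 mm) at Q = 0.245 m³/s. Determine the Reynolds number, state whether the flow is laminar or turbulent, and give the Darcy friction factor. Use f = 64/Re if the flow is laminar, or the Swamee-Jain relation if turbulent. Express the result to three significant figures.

Re ≈ 7.27×10^5; turbulent; f ≈ 0.0127

V = 4Q/(πD²) = 3.761 m/s
Re = VD/ν = 3.761·0.288/1.49×10^-6 = 7.27×10^5
Re > 4000 → turbulent; ε/D = 2.29×10^-5
Swamee-Jain: f = 0.01270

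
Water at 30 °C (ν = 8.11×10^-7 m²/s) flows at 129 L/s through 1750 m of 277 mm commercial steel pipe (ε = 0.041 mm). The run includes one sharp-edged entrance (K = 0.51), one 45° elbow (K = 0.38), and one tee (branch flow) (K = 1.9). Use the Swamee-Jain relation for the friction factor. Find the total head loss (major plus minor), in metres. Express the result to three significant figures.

H_L ≈ 22.0 m

V = 4Q/(πD²) = 2.141 m/s; V²/2g = 0.2336 m
Re = 7.31×10^5, ε/D = 1.48×10^-4 → f = 0.01449 (Swamee-Jain)
Major: h_f = f(L/D)·V²/2g = 0.01449·6318·0.2336 = 21.39 m
Minor: ΣK = 2.79; h_m = ΣK·V²/2g = 0.6516 m
Total H_L = 21.39 + 0.6516 = 22.04 m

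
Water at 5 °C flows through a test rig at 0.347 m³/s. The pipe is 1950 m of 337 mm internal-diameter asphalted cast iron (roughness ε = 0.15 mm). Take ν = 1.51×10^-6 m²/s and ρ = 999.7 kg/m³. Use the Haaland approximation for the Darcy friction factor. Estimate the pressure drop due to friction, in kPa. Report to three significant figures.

Δp ≈ 738 kPa

V = 4Q/(πD²) = 4·0.347/(π·0.337²) = 3.890 m/s
Re = VD/ν = 3.890·0.337/1.51×10^-6 = 8.68×10^5 → turbulent
ε/D = 0.15/337 = 4.45×10^-4
Haaland: f = 0.01685
h_f = f(L/D)V²/(2g) = 0.01685·(1950/0.337)·3.890²/(2·9.81) = 75.21 m
Δp = ρg·h_f = 999.7·9.81·75.21 = 737.6 kPa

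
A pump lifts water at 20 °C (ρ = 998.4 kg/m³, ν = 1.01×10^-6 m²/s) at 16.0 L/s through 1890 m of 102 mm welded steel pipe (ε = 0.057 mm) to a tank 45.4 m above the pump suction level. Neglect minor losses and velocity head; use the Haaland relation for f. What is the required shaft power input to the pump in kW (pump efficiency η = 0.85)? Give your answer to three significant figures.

P_shaft ≈ 21.0 kW

V = 4Q/(πD²) = 1.958 m/s; Re = 1.98×10^5; ε/D = 5.59×10^-4; f = 0.01896
h_f = f(L/D)V²/2g = 68.64 m
Total head H = z + h_f = 45.4 + 68.64 = 114.0 m
P_hyd = ρgQH = 998.4·9.81·0.0160·114.0 = 17.87 kW
P_shaft = P_hyd/η = 17.87/0.85 = 21.03 kW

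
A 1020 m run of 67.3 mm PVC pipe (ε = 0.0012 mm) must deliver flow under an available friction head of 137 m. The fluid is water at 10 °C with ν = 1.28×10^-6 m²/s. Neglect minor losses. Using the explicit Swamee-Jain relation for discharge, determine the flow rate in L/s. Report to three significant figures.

Swamee-Jain (Type II): Q = -0.965·√(gD⁵h_f/L)·ln[ε/(3.7D) + √(3.17ν²L/(gD³h_f))]
√(gD⁵h_f/L) = √(9.81·0.0673⁵·137/1020) = 0.001349
ε/(3.7D) = 4.82×10^-6; √(3.17ν²L/(gD³h_f)) = 1.14×10^-4
Q = -0.965·0.001349·ln(1.185×10^-4) = 0.01177 m³/s
Check: V = 3.31 m/s, Re = 1.74×10^5, f = 0.01611, h_f = 136 m ≈ 137 m ✓

Q ≈ 11.8 L/s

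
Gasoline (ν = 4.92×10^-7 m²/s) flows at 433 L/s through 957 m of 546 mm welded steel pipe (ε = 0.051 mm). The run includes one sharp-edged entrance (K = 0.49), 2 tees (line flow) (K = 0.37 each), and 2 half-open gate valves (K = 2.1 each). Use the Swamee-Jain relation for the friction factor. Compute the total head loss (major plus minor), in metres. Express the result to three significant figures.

H_L ≈ 4.84 m

V = 4Q/(πD²) = 1.849 m/s; V²/2g = 0.1743 m
Re = 2.05×10^6, ε/D = 9.34×10^-5 → f = 0.01274 (Swamee-Jain)
Major: h_f = f(L/D)·V²/2g = 0.01274·1753·0.1743 = 3.893 m
Minor: ΣK = 5.43; h_m = ΣK·V²/2g = 0.9465 m
Total H_L = 3.893 + 0.9465 = 4.840 m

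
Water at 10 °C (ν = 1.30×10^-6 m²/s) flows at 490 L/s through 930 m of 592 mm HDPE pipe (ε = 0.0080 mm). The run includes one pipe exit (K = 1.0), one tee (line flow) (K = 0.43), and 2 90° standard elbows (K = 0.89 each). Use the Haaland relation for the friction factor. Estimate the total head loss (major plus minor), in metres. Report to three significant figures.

H_L ≈ 3.62 m

V = 4Q/(πD²) = 1.780 m/s; V²/2g = 0.1615 m
Re = 8.11×10^5, ε/D = 1.35×10^-5 → f = 0.01222 (Haaland)
Major: h_f = f(L/D)·V²/2g = 0.01222·1571·0.1615 = 3.101 m
Minor: ΣK = 3.21; h_m = ΣK·V²/2g = 0.5185 m
Total H_L = 3.101 + 0.5185 = 3.620 m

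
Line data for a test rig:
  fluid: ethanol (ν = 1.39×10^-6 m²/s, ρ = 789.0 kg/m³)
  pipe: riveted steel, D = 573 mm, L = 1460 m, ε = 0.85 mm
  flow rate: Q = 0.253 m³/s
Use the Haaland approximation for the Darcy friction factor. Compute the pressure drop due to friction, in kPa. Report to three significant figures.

Δp ≈ 21.5 kPa

V = 4Q/(πD²) = 4·0.253/(π·0.573²) = 0.9811 m/s
Re = VD/ν = 0.9811·0.573/1.39×10^-6 = 4.04×10^5 → turbulent
ε/D = 0.85/573 = 0.00148
Haaland: f = 0.02220
h_f = f(L/D)V²/(2g) = 0.02220·(1460/0.573)·0.9811²/(2·9.81) = 2.775 m
Δp = ρg·h_f = 789.0·9.81·2.775 = 21.48 kPa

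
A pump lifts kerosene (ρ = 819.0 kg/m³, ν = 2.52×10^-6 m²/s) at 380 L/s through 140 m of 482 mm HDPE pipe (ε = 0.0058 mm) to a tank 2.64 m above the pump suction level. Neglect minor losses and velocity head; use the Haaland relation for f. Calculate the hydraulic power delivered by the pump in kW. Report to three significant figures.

P_hyd ≈ 10.8 kW

V = 4Q/(πD²) = 2.083 m/s; Re = 3.98×10^5; ε/D = 1.20×10^-5; f = 0.01373
h_f = f(L/D)V²/2g = 0.8814 m
Total head H = z + h_f = 2.64 + 0.8814 = 3.521 m
P_hyd = ρgQH = 819.0·9.81·0.380·3.521 = 10.75 kW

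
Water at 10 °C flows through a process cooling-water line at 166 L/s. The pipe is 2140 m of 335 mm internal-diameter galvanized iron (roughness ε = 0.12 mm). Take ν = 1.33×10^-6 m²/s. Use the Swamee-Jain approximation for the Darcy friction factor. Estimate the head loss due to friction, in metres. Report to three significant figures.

h_f ≈ 19.5 m

V = 4Q/(πD²) = 4·0.166/(π·0.335²) = 1.883 m/s
Re = VD/ν = 1.883·0.335/1.33×10^-6 = 4.74×10^5 → turbulent
ε/D = 0.12/335 = 3.58×10^-4
Swamee-Jain: f = 0.01687
h_f = f(L/D)V²/(2g) = 0.01687·(2140/0.335)·1.883²/(2·9.81) = 19.49 m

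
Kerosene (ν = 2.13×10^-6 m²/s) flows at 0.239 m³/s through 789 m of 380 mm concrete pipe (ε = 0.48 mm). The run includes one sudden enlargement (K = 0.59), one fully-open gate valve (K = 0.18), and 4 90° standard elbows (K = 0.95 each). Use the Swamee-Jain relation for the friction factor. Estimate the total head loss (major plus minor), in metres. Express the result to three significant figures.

H_L ≈ 11.2 m

V = 4Q/(πD²) = 2.107 m/s; V²/2g = 0.2264 m
Re = 3.76×10^5, ε/D = 0.00126 → f = 0.02160 (Swamee-Jain)
Major: h_f = f(L/D)·V²/2g = 0.02160·2076·0.2264 = 10.15 m
Minor: ΣK = 4.57; h_m = ΣK·V²/2g = 1.034 m
Total H_L = 10.15 + 1.034 = 11.19 m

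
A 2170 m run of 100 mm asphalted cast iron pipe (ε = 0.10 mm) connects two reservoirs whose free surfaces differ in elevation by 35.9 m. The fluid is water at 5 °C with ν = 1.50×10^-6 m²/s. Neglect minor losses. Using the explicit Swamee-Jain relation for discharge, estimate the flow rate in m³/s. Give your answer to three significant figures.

Swamee-Jain (Type II): Q = -0.965·√(gD⁵h_f/L)·ln[ε/(3.7D) + √(3.17ν²L/(gD³h_f))]
√(gD⁵h_f/L) = √(9.81·0.100⁵·35.9/2170) = 0.001274
ε/(3.7D) = 2.70×10^-4; √(3.17ν²L/(gD³h_f)) = 2.10×10^-4
Q = -0.965·0.001274·ln(4.799×10^-4) = 0.009395 m³/s
Check: V = 1.20 m/s, Re = 7.97×10^4, f = 0.02286, h_f = 36.2 m ≈ 35.9 m ✓

Q ≈ 0.00939 m³/s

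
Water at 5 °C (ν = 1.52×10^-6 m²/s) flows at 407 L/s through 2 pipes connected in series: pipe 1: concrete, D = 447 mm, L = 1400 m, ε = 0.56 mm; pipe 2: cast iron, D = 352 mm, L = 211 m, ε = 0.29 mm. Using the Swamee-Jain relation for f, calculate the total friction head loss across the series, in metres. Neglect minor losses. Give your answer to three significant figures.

Pipe 1: V = 2.594 m/s, Re = 7.63×10^5, ε/D = 0.00125, f = 0.02119, h_1 = f(L/D)V²/2g = 22.76 m
Pipe 2: V = 4.182 m/s, Re = 9.69×10^5, ε/D = 8.24×10^-4, f = 0.01920, h_2 = f(L/D)V²/2g = 10.26 m
Series → Q common, losses add: H = Σh = 33.02 m

H ≈ 33.0 m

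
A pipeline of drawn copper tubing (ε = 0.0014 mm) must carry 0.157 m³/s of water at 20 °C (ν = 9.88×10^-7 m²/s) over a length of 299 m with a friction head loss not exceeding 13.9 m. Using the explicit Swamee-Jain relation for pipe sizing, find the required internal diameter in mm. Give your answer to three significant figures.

D ≈ 223 mm

Swamee-Jain (Type III): D = 0.66·[ε^1.25·(LQ²/(gh_f))^4.75 + ν·Q^9.4·(L/(gh_f))^5.2]^0.04
LQ²/(gh_f) = 0.05405; L/(gh_f) = 2.193
Term 1 = ε^1.25·(…)^4.75 = 4.61×10^-14; Term 2 = ν·Q^9.4·(…)^5.2 = 1.62×10^-12
D = 0.66·(4.61×10^-14 + 1.62×10^-12)^0.04 = 0.2231 m = 223 mm
Check: V = 4.02 m/s, Re = 9.07×10^5, f = 0.01195, h_f = 13.2 m ≈ 13.9 m ✓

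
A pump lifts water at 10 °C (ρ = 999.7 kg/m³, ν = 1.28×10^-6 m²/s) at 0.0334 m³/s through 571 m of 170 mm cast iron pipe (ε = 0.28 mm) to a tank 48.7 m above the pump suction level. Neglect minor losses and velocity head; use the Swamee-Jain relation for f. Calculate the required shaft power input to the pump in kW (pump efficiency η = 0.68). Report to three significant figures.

P_shaft ≈ 27.6 kW

V = 4Q/(πD²) = 1.471 m/s; Re = 1.95×10^5; ε/D = 0.00165; f = 0.02347
h_f = f(L/D)V²/2g = 8.698 m
Total head H = z + h_f = 48.7 + 8.698 = 57.40 m
P_hyd = ρgQH = 999.7·9.81·0.0334·57.40 = 18.80 kW
P_shaft = P_hyd/η = 18.80/0.68 = 27.65 kW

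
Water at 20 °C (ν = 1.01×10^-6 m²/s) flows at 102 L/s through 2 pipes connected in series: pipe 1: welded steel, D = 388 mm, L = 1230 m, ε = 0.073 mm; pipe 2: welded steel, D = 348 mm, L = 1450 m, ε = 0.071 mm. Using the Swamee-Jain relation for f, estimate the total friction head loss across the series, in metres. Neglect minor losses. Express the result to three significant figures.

H ≈ 5.83 m

Pipe 1: V = 0.8627 m/s, Re = 3.31×10^5, ε/D = 1.88×10^-4, f = 0.01604, h_1 = f(L/D)V²/2g = 1.928 m
Pipe 2: V = 1.072 m/s, Re = 3.69×10^5, ε/D = 2.04×10^-4, f = 0.01599, h_2 = f(L/D)V²/2g = 3.905 m
Series → Q common, losses add: H = Σh = 5.833 m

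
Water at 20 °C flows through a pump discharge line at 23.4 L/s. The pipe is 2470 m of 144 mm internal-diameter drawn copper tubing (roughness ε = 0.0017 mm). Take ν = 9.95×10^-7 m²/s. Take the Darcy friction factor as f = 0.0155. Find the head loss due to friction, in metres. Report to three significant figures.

h_f ≈ 28.0 m

V = 4Q/(πD²) = 4·0.0234/(π·0.144²) = 1.437 m/s
h_f = f(L/D)V²/(2g) = 0.01550·(2470/0.144)·1.437²/(2·9.81) = 27.97 m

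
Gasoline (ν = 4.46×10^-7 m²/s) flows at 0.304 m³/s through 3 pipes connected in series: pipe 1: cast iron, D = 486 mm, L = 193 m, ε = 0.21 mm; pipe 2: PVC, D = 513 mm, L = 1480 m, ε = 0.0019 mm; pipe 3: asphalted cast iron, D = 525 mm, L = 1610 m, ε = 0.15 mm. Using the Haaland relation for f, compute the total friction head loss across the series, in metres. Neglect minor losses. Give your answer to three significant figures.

Pipe 1: V = 1.639 m/s, Re = 1.79×10^6, ε/D = 4.32×10^-4, f = 0.01648, h_1 = f(L/D)V²/2g = 0.8956 m
Pipe 2: V = 1.471 m/s, Re = 1.69×10^6, ε/D = 3.70×10^-6, f = 0.01072, h_2 = f(L/D)V²/2g = 3.409 m
Pipe 3: V = 1.404 m/s, Re = 1.65×10^6, ε/D = 2.86×10^-4, f = 0.01522, h_3 = f(L/D)V²/2g = 4.692 m
Series → Q common, losses add: H = Σh = 8.997 m

H ≈ 9.00 m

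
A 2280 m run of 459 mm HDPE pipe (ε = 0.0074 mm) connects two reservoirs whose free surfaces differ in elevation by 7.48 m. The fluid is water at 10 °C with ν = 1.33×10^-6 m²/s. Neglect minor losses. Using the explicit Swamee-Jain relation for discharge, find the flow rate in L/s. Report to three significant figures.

Swamee-Jain (Type II): Q = -0.965·√(gD⁵h_f/L)·ln[ε/(3.7D) + √(3.17ν²L/(gD³h_f))]
√(gD⁵h_f/L) = √(9.81·0.459⁵·7.48/2280) = 0.02561
ε/(3.7D) = 4.36×10^-6; √(3.17ν²L/(gD³h_f)) = 4.24×10^-5
Q = -0.965·0.02561·ln(4.680×10^-5) = 0.2463 m³/s
Check: V = 1.49 m/s, Re = 5.14×10^5, f = 0.01329, h_f = 7.46 m ≈ 7.48 m ✓

Q ≈ 246 L/s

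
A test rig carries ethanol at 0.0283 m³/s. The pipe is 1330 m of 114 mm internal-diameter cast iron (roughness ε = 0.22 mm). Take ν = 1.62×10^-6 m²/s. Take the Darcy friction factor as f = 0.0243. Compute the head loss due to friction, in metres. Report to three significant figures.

V = 4Q/(πD²) = 4·0.0283/(π·0.114²) = 2.773 m/s
h_f = f(L/D)V²/(2g) = 0.02430·(1330/0.114)·2.773²/(2·9.81) = 111.1 m

h_f ≈ 111 m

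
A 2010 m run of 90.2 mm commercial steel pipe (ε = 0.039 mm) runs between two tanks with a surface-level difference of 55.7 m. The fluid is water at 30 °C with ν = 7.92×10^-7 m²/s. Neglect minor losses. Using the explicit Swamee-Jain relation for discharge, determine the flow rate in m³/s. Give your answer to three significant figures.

Swamee-Jain (Type II): Q = -0.965·√(gD⁵h_f/L)·ln[ε/(3.7D) + √(3.17ν²L/(gD³h_f))]
√(gD⁵h_f/L) = √(9.81·0.0902⁵·55.7/2010) = 0.001274
ε/(3.7D) = 1.17×10^-4; √(3.17ν²L/(gD³h_f)) = 9.98×10^-5
Q = -0.965·0.001274·ln(2.167×10^-4) = 0.01037 m³/s
Check: V = 1.62 m/s, Re = 1.85×10^5, f = 0.01871, h_f = 56.0 m ≈ 55.7 m ✓

Q ≈ 0.0104 m³/s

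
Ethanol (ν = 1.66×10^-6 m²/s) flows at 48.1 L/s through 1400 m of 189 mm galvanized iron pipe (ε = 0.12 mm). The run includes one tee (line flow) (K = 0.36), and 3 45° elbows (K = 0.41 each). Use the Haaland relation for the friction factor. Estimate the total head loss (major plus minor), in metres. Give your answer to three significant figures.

V = 4Q/(πD²) = 1.714 m/s; V²/2g = 0.1498 m
Re = 1.95×10^5, ε/D = 6.35×10^-4 → f = 0.01935 (Haaland)
Major: h_f = f(L/D)·V²/2g = 0.01935·7407·0.1498 = 21.48 m
Minor: ΣK = 1.59; h_m = ΣK·V²/2g = 0.2382 m
Total H_L = 21.48 + 0.2382 = 21.71 m

H_L ≈ 21.7 m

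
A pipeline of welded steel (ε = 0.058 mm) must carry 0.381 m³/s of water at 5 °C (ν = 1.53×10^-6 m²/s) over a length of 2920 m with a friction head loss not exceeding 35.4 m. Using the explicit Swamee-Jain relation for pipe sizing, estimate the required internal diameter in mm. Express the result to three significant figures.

Swamee-Jain (Type III): D = 0.66·[ε^1.25·(LQ²/(gh_f))^4.75 + ν·Q^9.4·(L/(gh_f))^5.2]^0.04
LQ²/(gh_f) = 1.221; L/(gh_f) = 8.408
Term 1 = ε^1.25·(…)^4.75 = 1.30×10^-5; Term 2 = ν·Q^9.4·(…)^5.2 = 1.13×10^-5
D = 0.66·(1.30×10^-5 + 1.13×10^-5)^0.04 = 0.4315 m = 432 mm
Check: V = 2.60 m/s, Re = 7.35×10^5, f = 0.01433, h_f = 33.5 m ≈ 35.4 m ✓

D ≈ 432 mm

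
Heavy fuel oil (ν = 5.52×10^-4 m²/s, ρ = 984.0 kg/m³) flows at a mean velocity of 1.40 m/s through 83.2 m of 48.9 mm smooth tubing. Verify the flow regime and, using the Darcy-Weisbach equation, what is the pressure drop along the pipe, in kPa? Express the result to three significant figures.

Re = VD/ν = 1.40·0.04890/5.52×10^-4 = 124 → laminar (Re < 2300)
f = 64/Re = 0.5160
h_f = f(L/D)V²/(2g) = 0.5160·(83.2/0.04890)·1.40²/(2·9.81) = 87.71 m
Δp = ρg·h_f = 984.0·9.81·87.71 = 846.7 kPa

Δp ≈ 847 kPa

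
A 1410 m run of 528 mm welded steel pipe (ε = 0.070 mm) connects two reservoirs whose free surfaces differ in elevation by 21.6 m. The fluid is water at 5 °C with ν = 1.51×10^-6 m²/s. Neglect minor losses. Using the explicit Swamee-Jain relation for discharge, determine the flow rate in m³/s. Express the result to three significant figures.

Swamee-Jain (Type II): Q = -0.965·√(gD⁵h_f/L)·ln[ε/(3.7D) + √(3.17ν²L/(gD³h_f))]
√(gD⁵h_f/L) = √(9.81·0.528⁵·21.6/1410) = 0.07853
ε/(3.7D) = 3.58×10^-5; √(3.17ν²L/(gD³h_f)) = 1.81×10^-5
Q = -0.965·0.07853·ln(5.391×10^-5) = 0.7448 m³/s
Check: V = 3.40 m/s, Re = 1.19×10^6, f = 0.01380, h_f = 21.7 m ≈ 21.6 m ✓

Q ≈ 0.745 m³/s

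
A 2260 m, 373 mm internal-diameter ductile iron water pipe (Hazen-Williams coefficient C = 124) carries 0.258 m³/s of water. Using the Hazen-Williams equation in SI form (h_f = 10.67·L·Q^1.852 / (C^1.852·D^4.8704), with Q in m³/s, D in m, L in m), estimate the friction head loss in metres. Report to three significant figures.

h_f ≈ 31.7 m

h_f = 10.67·2260·0.258^1.852 / (124^1.852·0.373^4.8704) = 31.73 m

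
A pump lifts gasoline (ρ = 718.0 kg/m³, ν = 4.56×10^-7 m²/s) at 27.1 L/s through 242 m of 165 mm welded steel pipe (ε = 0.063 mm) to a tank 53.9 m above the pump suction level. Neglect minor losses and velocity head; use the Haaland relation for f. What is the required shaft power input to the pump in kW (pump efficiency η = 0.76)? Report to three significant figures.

V = 4Q/(πD²) = 1.267 m/s; Re = 4.59×10^5; ε/D = 3.82×10^-4; f = 0.01686
h_f = f(L/D)V²/2g = 2.024 m
Total head H = z + h_f = 53.9 + 2.024 = 55.92 m
P_hyd = ρgQH = 718.0·9.81·0.0271·55.92 = 10.67 kW
P_shaft = P_hyd/η = 10.67/0.76 = 14.05 kW

P_shaft ≈ 14.0 kW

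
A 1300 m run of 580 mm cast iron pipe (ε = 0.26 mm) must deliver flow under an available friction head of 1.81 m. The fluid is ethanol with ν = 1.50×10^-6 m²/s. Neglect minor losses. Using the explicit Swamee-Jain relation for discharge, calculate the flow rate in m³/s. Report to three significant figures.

Swamee-Jain (Type II): Q = -0.965·√(gD⁵h_f/L)·ln[ε/(3.7D) + √(3.17ν²L/(gD³h_f))]
√(gD⁵h_f/L) = √(9.81·0.580⁵·1.81/1300) = 0.02994
ε/(3.7D) = 1.21×10^-4; √(3.17ν²L/(gD³h_f)) = 5.17×10^-5
Q = -0.965·0.02994·ln(1.729×10^-4) = 0.2503 m³/s
Check: V = 0.947 m/s, Re = 3.66×10^5, f = 0.01777, h_f = 1.82 m ≈ 1.81 m ✓

Q ≈ 0.250 m³/s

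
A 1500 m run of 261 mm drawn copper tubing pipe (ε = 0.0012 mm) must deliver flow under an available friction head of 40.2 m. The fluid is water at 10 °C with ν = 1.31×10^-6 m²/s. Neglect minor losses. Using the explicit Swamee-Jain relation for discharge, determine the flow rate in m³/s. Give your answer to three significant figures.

Q ≈ 0.177 m³/s

Swamee-Jain (Type II): Q = -0.965·√(gD⁵h_f/L)·ln[ε/(3.7D) + √(3.17ν²L/(gD³h_f))]
√(gD⁵h_f/L) = √(9.81·0.261⁵·40.2/1500) = 0.01784
ε/(3.7D) = 1.24×10^-6; √(3.17ν²L/(gD³h_f)) = 3.41×10^-5
Q = -0.965·0.01784·ln(3.536×10^-5) = 0.1765 m³/s
Check: V = 3.30 m/s, Re = 6.57×10^5, f = 0.01256, h_f = 40.0 m ≈ 40.2 m ✓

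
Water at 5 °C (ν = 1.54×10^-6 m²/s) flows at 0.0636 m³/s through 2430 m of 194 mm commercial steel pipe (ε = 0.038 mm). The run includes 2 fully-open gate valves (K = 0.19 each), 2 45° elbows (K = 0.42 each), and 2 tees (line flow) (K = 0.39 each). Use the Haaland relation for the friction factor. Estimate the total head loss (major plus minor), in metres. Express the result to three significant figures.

V = 4Q/(πD²) = 2.152 m/s; V²/2g = 0.2360 m
Re = 2.71×10^5, ε/D = 1.96×10^-4 → f = 0.01622 (Haaland)
Major: h_f = f(L/D)·V²/2g = 0.01622·12526·0.2360 = 47.93 m
Minor: ΣK = 2.00; h_m = ΣK·V²/2g = 0.4719 m
Total H_L = 47.93 + 0.4719 = 48.40 m

H_L ≈ 48.4 m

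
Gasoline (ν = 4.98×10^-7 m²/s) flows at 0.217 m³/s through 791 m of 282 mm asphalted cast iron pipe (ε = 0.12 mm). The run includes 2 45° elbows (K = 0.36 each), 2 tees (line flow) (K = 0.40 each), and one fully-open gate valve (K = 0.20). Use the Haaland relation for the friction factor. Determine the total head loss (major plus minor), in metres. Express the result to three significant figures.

H_L ≈ 29.4 m

V = 4Q/(πD²) = 3.474 m/s; V²/2g = 0.6152 m
Re = 1.97×10^6, ε/D = 4.26×10^-4 → f = 0.01640 (Haaland)
Major: h_f = f(L/D)·V²/2g = 0.01640·2805·0.6152 = 28.30 m
Minor: ΣK = 1.72; h_m = ΣK·V²/2g = 1.058 m
Total H_L = 28.30 + 1.058 = 29.36 m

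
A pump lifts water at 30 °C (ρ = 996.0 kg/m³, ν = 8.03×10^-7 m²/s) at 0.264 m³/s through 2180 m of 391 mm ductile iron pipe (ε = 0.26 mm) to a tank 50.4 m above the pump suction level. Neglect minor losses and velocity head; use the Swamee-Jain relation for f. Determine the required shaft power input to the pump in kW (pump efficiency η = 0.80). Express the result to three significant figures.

P_shaft ≈ 244 kW

V = 4Q/(πD²) = 2.199 m/s; Re = 1.07×10^6; ε/D = 6.65×10^-4; f = 0.01830
h_f = f(L/D)V²/2g = 25.14 m
Total head H = z + h_f = 50.4 + 25.14 = 75.54 m
P_hyd = ρgQH = 996.0·9.81·0.264·75.54 = 194.8 kW
P_shaft = P_hyd/η = 194.8/0.80 = 243.6 kW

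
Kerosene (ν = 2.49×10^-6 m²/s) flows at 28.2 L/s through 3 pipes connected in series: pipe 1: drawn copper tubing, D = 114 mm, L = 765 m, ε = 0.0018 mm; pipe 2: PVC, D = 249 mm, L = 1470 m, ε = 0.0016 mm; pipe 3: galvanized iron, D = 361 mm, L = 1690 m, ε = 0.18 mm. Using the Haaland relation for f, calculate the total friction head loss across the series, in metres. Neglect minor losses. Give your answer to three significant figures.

H ≈ 47.0 m

Pipe 1: V = 2.763 m/s, Re = 1.26×10^5, ε/D = 1.58×10^-5, f = 0.01705, h_1 = f(L/D)V²/2g = 44.51 m
Pipe 2: V = 0.5791 m/s, Re = 5.79×10^4, ε/D = 6.43×10^-6, f = 0.02006, h_2 = f(L/D)V²/2g = 2.024 m
Pipe 3: V = 0.2755 m/s, Re = 3.99×10^4, ε/D = 4.99×10^-4, f = 0.02315, h_3 = f(L/D)V²/2g = 0.4193 m
Series → Q common, losses add: H = Σh = 46.96 m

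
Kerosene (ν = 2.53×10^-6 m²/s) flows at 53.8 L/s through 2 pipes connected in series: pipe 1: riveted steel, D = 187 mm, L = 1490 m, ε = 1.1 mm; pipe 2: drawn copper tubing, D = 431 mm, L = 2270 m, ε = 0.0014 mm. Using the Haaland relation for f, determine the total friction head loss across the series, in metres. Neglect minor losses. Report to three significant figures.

Pipe 1: V = 1.959 m/s, Re = 1.45×10^5, ε/D = 0.00588, f = 0.03252, h_1 = f(L/D)V²/2g = 50.67 m
Pipe 2: V = 0.3688 m/s, Re = 6.28×10^4, ε/D = 3.25×10^-6, f = 0.01970, h_2 = f(L/D)V²/2g = 0.7190 m
Series → Q common, losses add: H = Σh = 51.39 m

H ≈ 51.4 m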